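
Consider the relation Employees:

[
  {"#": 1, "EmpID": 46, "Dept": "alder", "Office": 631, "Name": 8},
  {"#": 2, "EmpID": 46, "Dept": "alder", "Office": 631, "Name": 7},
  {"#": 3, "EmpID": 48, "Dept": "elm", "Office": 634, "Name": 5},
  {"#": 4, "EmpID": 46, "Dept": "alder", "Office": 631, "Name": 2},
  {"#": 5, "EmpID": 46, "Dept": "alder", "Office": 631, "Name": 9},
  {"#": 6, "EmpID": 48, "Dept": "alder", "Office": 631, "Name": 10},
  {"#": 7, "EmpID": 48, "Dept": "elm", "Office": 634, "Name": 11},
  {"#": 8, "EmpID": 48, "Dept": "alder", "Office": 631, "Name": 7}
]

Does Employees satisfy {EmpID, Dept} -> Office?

(EmpID=46, Dept=alder): rows 1, 2, 4, 5 → Office = 631, 631, 631, 631 ✓
(EmpID=48, Dept=elm): rows 3, 7 → Office = 634, 634 ✓
(EmpID=48, Dept=alder): rows 6, 8 → Office = 631, 631 ✓
Every {EmpID, Dept} value is associated with a single Office value, so {EmpID, Dept} -> Office holds.

Yes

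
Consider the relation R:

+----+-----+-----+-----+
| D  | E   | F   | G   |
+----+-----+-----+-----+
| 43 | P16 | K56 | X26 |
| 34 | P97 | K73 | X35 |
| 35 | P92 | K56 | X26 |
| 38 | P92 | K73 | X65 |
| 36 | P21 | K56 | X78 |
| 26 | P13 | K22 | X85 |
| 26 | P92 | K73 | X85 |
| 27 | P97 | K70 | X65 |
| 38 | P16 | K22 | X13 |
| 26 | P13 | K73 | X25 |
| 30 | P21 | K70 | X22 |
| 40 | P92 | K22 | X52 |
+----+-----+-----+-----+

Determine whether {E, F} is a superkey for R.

Two distinct rows share (E=P92, F=K73), so {E, F} does not determine every attribute — not a superkey.

No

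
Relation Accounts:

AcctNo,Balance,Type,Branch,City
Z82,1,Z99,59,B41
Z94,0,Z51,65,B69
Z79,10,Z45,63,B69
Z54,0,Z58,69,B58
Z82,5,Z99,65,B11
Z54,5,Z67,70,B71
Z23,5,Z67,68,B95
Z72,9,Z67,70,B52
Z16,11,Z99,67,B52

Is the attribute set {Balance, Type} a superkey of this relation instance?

Two distinct rows share (Balance=5, Type=Z67), so {Balance, Type} does not determine every attribute — not a superkey.

No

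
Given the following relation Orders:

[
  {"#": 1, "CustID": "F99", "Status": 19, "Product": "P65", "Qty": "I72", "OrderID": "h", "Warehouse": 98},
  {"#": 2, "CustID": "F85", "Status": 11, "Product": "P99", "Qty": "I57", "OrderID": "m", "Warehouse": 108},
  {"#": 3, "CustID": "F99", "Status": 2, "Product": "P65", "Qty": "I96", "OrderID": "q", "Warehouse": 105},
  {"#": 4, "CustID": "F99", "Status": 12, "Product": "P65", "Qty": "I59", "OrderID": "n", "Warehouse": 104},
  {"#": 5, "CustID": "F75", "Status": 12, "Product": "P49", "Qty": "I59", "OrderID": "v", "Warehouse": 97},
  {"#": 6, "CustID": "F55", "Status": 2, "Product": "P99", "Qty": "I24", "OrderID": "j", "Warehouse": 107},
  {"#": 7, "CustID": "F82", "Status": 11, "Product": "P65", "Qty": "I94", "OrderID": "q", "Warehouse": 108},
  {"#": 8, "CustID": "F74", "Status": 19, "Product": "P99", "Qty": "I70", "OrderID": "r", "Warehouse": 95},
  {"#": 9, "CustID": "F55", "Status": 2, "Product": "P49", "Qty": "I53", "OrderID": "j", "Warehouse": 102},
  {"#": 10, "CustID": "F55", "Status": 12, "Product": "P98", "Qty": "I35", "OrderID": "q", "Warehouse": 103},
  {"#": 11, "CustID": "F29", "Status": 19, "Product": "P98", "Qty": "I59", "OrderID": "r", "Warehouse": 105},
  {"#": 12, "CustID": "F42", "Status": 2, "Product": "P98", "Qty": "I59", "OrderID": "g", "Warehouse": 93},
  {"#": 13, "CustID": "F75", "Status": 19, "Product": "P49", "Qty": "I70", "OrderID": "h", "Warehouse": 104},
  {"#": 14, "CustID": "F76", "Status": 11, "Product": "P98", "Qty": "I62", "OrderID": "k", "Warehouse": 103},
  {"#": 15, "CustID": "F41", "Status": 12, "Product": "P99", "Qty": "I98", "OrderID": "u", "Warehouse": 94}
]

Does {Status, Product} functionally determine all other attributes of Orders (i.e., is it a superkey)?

All 15 rows have distinct {Status, Product} values, so {Status, Product} → (all attributes) holds and {Status, Product} is a superkey.

Yes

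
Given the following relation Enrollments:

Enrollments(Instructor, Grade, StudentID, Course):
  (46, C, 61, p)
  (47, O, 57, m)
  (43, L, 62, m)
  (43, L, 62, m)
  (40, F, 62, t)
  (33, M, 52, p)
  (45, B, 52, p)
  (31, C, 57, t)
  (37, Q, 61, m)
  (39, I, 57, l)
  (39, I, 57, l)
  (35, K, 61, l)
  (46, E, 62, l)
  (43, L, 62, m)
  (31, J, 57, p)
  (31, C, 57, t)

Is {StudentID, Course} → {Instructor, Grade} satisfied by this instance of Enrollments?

(StudentID=61, Course=p): 1 row → {Instructor,Grade} = (46, C) ✓
(StudentID=57, Course=m): 1 row → {Instructor,Grade} = (47, O) ✓
(StudentID=62, Course=m): 3 rows → {Instructor,Grade} = (43, L), (43, L), (43, L) ✓
(StudentID=62, Course=t): 1 row → {Instructor,Grade} = (40, F) ✓
(StudentID=52, Course=p): 2 rows → {Instructor,Grade} takes values {(33, M), (45, B)} — violation
(StudentID=57, Course=t): 2 rows → {Instructor,Grade} = (31, C), (31, C) ✓
(StudentID=61, Course=m): 1 row → {Instructor,Grade} = (37, Q) ✓
(StudentID=57, Course=l): 2 rows → {Instructor,Grade} = (39, I), (39, I) ✓
(StudentID=61, Course=l): 1 row → {Instructor,Grade} = (35, K) ✓
(StudentID=62, Course=l): 1 row → {Instructor,Grade} = (46, E) ✓
(StudentID=57, Course=p): 1 row → {Instructor,Grade} = (31, J) ✓
Two rows agree on {StudentID, Course} but differ on {Instructor, Grade}, so {StudentID, Course} → {Instructor, Grade} does not hold.

No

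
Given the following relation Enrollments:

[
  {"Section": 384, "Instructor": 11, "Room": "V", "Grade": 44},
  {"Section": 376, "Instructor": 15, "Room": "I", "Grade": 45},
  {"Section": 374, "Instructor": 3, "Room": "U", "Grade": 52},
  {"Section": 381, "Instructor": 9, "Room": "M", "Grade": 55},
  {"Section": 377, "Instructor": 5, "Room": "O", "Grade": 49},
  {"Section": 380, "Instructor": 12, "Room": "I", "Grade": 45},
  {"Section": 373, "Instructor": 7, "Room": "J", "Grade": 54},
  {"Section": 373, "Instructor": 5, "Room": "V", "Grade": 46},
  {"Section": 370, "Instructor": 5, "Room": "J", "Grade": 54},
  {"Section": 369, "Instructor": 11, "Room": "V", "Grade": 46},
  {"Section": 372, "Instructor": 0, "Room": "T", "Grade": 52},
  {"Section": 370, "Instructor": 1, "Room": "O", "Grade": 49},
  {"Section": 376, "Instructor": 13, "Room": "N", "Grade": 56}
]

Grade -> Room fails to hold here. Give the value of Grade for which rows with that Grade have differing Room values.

Grade=44: 1 row → Room = V ✓
Grade=45: 2 rows → Room = I, I ✓
Grade=52: 2 rows → Room takes values {U, T} — violation
Grade=55: 1 row → Room = M ✓
Grade=49: 2 rows → Room = O, O ✓
Grade=54: 2 rows → Room = J, J ✓
Grade=46: 2 rows → Room = V, V ✓
Grade=56: 1 row → Room = N ✓
The only Grade value with inconsistent Room is Grade=52.

52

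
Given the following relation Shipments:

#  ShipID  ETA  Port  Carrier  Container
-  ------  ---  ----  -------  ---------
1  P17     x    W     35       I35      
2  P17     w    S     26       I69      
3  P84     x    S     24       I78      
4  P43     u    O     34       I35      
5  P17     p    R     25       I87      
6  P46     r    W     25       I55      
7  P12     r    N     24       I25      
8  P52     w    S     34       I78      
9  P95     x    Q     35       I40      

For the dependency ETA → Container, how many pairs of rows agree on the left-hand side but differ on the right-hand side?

5

ETA=x: violating pairs (1,3), (1,9), (3,9) — 3 pairs.
ETA=w: violating pairs (2,8) — 1 pair.
ETA=r: violating pairs (6,7) — 1 pair.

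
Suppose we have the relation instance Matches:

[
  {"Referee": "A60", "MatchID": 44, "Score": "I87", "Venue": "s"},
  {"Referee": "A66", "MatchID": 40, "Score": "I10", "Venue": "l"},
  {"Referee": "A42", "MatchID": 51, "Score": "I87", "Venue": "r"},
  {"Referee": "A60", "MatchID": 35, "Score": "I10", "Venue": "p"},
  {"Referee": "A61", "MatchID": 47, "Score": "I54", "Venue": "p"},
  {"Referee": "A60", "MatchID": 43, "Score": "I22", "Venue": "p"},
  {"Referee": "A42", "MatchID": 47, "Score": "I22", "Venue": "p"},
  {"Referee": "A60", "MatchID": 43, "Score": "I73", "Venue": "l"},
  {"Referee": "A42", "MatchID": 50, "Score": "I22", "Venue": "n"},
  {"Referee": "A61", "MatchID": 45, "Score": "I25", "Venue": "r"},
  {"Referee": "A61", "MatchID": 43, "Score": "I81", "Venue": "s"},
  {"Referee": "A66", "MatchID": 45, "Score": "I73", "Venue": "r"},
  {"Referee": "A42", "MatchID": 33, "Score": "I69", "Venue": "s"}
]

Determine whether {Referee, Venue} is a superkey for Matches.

No

Two distinct rows share (Referee=A60, Venue=p), so {Referee, Venue} does not determine every attribute — not a superkey.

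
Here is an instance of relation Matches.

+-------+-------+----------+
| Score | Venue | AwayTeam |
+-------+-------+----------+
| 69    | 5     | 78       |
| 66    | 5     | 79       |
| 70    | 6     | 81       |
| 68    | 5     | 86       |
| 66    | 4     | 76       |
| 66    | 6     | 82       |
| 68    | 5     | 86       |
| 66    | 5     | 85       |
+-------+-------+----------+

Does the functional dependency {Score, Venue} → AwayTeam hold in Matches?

(Score=69, Venue=5): 1 row → AwayTeam = 78 ✓
(Score=66, Venue=5): 2 rows → AwayTeam takes values {79, 85} — violation
(Score=70, Venue=6): 1 row → AwayTeam = 81 ✓
(Score=68, Venue=5): 2 rows → AwayTeam = 86, 86 ✓
(Score=66, Venue=4): 1 row → AwayTeam = 76 ✓
(Score=66, Venue=6): 1 row → AwayTeam = 82 ✓
Two rows agree on {Score, Venue} but differ on AwayTeam, so {Score, Venue} → AwayTeam does not hold.

No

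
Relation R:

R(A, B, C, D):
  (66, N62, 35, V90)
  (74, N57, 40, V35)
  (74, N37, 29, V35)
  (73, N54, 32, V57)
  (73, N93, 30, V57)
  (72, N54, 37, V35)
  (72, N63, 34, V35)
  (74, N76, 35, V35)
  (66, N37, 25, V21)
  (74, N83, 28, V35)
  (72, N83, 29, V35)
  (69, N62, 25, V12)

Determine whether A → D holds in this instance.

A=66: 2 rows → D takes values {V90, V21} — violation
A=74: 4 rows → D = V35, V35, V35, V35 ✓
A=73: 2 rows → D = V57, V57 ✓
A=72: 3 rows → D = V35, V35, V35 ✓
A=69: 1 row → D = V12 ✓
Two rows agree on A but differ on D, so A → D does not hold.

No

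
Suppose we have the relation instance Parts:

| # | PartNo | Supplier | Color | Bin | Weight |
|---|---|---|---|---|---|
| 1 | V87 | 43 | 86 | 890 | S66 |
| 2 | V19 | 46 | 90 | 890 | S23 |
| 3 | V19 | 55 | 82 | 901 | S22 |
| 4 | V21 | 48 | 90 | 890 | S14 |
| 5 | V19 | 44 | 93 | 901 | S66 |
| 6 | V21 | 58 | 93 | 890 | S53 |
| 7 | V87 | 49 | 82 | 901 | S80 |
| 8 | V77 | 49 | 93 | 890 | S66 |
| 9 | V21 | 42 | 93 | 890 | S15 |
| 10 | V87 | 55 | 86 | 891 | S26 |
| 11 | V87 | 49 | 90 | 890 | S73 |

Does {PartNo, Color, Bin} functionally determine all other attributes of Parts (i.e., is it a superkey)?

Rows 6 and 9 have the same {PartNo, Color, Bin} value (PartNo=V21, Color=93, Bin=890) but are distinct tuples, so {PartNo, Color, Bin} does not determine every attribute — not a superkey.

No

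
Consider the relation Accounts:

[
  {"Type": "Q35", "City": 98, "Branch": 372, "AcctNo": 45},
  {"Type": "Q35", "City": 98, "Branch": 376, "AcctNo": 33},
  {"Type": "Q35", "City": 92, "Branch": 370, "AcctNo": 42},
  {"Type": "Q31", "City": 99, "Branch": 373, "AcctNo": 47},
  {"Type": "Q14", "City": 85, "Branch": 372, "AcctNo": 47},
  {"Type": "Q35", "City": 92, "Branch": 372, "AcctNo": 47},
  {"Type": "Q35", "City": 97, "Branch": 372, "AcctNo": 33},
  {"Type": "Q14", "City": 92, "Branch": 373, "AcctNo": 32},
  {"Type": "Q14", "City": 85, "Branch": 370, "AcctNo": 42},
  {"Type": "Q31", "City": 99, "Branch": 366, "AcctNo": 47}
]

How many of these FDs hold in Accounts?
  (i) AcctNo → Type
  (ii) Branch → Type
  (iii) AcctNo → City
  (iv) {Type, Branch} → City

0

(i) AcctNo → Type: AcctNo=42: 2 rows → Type takes values {Q35, Q14} — violation; AcctNo=47: 4 rows → Type takes values {Q31, Q14, Q35} — violation — fails.
(ii) Branch → Type: Branch=372: 4 rows → Type takes values {Q35, Q14} — violation; Branch=370: 2 rows → Type takes values {Q35, Q14} — violation; Branch=373: 2 rows → Type takes values {Q31, Q14} — violation — fails.
(iii) AcctNo → City: AcctNo=33: 2 rows → City takes values {98, 97} — violation; AcctNo=42: 2 rows → City takes values {92, 85} — violation; AcctNo=47: 4 rows → City takes values {99, 85, 92} — violation — fails.
(iv) {Type, Branch} → City: (Type=Q35, Branch=372): 3 rows → City takes values {98, 92, 97} — violation — fails.
None of the 4 dependencies hold.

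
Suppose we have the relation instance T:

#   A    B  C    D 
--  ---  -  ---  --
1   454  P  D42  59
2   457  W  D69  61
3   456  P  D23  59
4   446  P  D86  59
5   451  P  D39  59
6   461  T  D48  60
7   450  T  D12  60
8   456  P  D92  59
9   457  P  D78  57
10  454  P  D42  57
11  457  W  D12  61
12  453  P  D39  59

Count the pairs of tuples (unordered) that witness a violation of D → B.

0

D=59: all 6 rows agree on B — 0 pairs.
D=61: all 2 rows agree on B — 0 pairs.
D=60: all 2 rows agree on B — 0 pairs.
D=57: all 2 rows agree on B — 0 pairs.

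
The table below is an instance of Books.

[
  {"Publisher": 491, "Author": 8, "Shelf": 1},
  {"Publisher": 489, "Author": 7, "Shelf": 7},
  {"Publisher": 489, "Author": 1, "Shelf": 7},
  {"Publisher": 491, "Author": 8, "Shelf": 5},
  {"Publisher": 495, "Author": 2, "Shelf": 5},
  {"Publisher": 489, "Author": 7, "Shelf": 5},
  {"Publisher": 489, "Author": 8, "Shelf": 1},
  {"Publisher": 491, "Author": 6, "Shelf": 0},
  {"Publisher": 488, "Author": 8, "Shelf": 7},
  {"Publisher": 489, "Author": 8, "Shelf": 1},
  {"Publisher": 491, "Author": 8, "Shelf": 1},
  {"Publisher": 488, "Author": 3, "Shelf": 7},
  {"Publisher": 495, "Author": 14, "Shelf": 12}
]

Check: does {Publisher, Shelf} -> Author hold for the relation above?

(Publisher=491, Shelf=1): 2 rows → Author = 8, 8 ✓
(Publisher=489, Shelf=7): 2 rows → Author takes values {7, 1} — violation
(Publisher=491, Shelf=5): 1 row → Author = 8 ✓
(Publisher=495, Shelf=5): 1 row → Author = 2 ✓
(Publisher=489, Shelf=5): 1 row → Author = 7 ✓
(Publisher=489, Shelf=1): 2 rows → Author = 8, 8 ✓
(Publisher=491, Shelf=0): 1 row → Author = 6 ✓
(Publisher=488, Shelf=7): 2 rows → Author takes values {8, 3} — violation
(Publisher=495, Shelf=12): 1 row → Author = 14 ✓
Two rows agree on {Publisher, Shelf} but differ on Author, so {Publisher, Shelf} -> Author does not hold.

No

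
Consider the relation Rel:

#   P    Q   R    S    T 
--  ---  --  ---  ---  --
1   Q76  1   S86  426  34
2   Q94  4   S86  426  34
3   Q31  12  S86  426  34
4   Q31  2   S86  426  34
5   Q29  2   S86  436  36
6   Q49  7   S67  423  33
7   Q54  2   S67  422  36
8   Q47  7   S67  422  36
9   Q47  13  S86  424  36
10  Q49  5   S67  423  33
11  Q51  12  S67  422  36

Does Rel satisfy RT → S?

No

(R=S86, T=34): rows 1, 2, 3, 4 → S = 426, 426, 426, 426 ✓
(R=S86, T=36): rows 5, 9 → S takes values {436, 424} — violation
(R=S67, T=33): rows 6, 10 → S = 423, 423 ✓
(R=S67, T=36): rows 7, 8, 11 → S = 422, 422, 422 ✓
Two rows agree on RT but differ on S, so RT → S does not hold.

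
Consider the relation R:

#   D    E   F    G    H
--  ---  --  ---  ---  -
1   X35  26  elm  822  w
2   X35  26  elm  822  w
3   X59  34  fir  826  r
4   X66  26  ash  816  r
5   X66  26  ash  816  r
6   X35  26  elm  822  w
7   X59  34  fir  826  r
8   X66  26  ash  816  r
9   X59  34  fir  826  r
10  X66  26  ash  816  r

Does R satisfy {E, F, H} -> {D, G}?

(E=26, F=elm, H=w): rows 1, 2, 6 → {D,G} = (X35, 822), (X35, 822), (X35, 822) ✓
(E=34, F=fir, H=r): rows 3, 7, 9 → {D,G} = (X59, 826), (X59, 826), (X59, 826) ✓
(E=26, F=ash, H=r): rows 4, 5, 8, 10 → {D,G} = (X66, 816), (X66, 816), (X66, 816), (X66, 816) ✓
Every {E, F, H} value is associated with a single {D, G} value, so {E, F, H} -> {D, G} holds.

Yes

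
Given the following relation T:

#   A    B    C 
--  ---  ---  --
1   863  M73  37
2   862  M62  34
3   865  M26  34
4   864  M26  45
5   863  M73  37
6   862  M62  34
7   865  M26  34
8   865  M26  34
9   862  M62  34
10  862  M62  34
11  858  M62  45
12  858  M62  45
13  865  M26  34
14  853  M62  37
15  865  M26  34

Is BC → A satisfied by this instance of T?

Yes

(B=M73, C=37): rows 1, 5 → A = 863, 863 ✓
(B=M62, C=34): rows 2, 6, 9, 10 → A = 862, 862, 862, 862 ✓
(B=M26, C=34): rows 3, 7, 8, 13, 15 → A = 865, 865, 865, 865, 865 ✓
(B=M26, C=45): row 4 → A = 864 ✓
(B=M62, C=45): rows 11, 12 → A = 858, 858 ✓
(B=M62, C=37): row 14 → A = 853 ✓
Every BC value is associated with a single A value, so BC → A holds.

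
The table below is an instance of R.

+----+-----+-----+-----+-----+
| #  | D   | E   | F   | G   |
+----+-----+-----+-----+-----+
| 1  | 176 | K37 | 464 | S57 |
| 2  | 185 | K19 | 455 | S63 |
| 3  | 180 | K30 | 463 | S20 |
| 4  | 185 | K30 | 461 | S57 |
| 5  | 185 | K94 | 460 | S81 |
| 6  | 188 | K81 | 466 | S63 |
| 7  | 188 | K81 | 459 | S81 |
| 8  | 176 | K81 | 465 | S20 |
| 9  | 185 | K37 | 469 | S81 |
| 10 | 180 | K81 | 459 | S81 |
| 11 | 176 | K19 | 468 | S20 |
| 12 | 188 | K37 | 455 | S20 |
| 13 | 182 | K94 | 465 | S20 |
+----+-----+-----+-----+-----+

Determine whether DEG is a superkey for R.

Yes

All 13 rows have distinct DEG values, so DEG → (all attributes) holds and DEG is a superkey.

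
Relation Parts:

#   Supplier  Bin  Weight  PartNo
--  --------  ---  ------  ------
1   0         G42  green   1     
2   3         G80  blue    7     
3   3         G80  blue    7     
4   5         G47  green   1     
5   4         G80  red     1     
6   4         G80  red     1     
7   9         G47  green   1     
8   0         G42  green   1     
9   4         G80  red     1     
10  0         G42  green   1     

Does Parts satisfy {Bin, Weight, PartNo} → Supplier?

(Bin=G42, Weight=green, PartNo=1): rows 1, 8, 10 → Supplier = 0, 0, 0 ✓
(Bin=G80, Weight=blue, PartNo=7): rows 2, 3 → Supplier = 3, 3 ✓
(Bin=G47, Weight=green, PartNo=1): rows 4, 7 → Supplier takes values {5, 9} — violation
(Bin=G80, Weight=red, PartNo=1): rows 5, 6, 9 → Supplier = 4, 4, 4 ✓
Two rows agree on {Bin, Weight, PartNo} but differ on Supplier, so {Bin, Weight, PartNo} → Supplier does not hold.

No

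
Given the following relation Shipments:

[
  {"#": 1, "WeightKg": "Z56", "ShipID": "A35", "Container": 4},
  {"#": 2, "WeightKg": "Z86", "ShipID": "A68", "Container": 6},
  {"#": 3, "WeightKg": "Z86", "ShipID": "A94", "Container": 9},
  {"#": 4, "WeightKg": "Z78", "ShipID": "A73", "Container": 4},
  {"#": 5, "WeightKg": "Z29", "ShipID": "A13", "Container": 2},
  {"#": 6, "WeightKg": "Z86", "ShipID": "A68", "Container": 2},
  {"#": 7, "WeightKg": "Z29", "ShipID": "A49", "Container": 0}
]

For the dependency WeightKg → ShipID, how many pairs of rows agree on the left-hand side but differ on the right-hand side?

3

WeightKg=Z86: violating pairs (2,3), (3,6) — 2 pairs.
WeightKg=Z29: violating pairs (5,7) — 1 pair.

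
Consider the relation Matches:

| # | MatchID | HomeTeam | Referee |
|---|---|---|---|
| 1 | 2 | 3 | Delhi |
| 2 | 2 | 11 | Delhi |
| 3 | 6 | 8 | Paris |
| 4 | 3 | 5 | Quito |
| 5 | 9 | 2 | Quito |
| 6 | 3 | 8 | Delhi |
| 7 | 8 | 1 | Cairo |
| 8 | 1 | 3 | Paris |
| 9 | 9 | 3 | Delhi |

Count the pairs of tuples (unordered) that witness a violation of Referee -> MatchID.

Referee=Delhi: violating pairs (1,6), (1,9), (2,6), (2,9), (6,9) — 5 pairs.
Referee=Paris: violating pairs (3,8) — 1 pair.
Referee=Quito: violating pairs (4,5) — 1 pair.

7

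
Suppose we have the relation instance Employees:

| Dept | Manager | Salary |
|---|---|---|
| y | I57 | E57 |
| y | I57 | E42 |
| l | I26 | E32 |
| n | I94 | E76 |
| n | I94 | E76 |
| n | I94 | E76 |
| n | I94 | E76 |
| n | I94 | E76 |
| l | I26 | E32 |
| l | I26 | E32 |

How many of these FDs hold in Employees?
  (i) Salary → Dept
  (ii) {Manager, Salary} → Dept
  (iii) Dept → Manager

(i) Salary → Dept: every LHS value maps to a single RHS value — holds.
(ii) {Manager, Salary} → Dept: every LHS value maps to a single RHS value — holds.
(iii) Dept → Manager: every LHS value maps to a single RHS value — holds.
3 of the 3 dependencies hold.

3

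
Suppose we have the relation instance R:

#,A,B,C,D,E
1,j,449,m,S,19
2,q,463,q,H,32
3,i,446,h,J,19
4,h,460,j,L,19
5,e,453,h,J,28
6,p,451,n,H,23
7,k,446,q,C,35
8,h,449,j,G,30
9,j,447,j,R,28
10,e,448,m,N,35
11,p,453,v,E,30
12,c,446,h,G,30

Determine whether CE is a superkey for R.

All 12 rows have distinct CE values, so CE → (all attributes) holds and CE is a superkey.

Yes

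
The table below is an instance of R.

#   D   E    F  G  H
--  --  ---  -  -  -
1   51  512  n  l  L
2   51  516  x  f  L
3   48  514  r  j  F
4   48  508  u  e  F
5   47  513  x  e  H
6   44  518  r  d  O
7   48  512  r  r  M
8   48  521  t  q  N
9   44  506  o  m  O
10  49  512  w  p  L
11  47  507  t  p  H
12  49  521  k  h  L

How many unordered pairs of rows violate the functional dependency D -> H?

5

D=51: all 2 rows agree on H — 0 pairs.
D=48: violating pairs (3,7), (3,8), (4,7), (4,8), (7,8) — 5 pairs.
D=47: all 2 rows agree on H — 0 pairs.
D=44: all 2 rows agree on H — 0 pairs.
D=49: all 2 rows agree on H — 0 pairs.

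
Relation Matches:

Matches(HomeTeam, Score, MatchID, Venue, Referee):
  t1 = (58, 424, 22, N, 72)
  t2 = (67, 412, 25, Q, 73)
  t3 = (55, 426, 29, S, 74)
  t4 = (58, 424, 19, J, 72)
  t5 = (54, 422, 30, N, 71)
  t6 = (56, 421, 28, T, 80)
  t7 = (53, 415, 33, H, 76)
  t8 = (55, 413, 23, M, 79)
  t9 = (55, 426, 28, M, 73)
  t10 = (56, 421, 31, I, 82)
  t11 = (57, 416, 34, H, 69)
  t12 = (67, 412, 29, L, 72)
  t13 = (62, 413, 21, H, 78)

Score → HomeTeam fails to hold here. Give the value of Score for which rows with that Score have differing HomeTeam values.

Score=424: rows 1, 4 → HomeTeam = 58, 58 ✓
Score=412: rows 2, 12 → HomeTeam = 67, 67 ✓
Score=426: rows 3, 9 → HomeTeam = 55, 55 ✓
Score=422: row 5 → HomeTeam = 54 ✓
Score=421: rows 6, 10 → HomeTeam = 56, 56 ✓
Score=415: row 7 → HomeTeam = 53 ✓
Score=413: rows 8, 13 → HomeTeam takes values {55, 62} — violation
Score=416: row 11 → HomeTeam = 57 ✓
The only Score value with inconsistent HomeTeam is Score=413.

413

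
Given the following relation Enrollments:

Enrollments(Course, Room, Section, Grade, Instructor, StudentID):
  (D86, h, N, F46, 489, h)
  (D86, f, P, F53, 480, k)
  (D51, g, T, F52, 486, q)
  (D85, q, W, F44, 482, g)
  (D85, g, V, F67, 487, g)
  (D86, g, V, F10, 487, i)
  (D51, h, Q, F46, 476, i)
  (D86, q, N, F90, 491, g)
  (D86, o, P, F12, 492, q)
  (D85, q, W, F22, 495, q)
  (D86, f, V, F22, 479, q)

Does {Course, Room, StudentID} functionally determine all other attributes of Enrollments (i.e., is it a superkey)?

All 11 rows have distinct {Course, Room, StudentID} values, so {Course, Room, StudentID} → (all attributes) holds and {Course, Room, StudentID} is a superkey.

Yes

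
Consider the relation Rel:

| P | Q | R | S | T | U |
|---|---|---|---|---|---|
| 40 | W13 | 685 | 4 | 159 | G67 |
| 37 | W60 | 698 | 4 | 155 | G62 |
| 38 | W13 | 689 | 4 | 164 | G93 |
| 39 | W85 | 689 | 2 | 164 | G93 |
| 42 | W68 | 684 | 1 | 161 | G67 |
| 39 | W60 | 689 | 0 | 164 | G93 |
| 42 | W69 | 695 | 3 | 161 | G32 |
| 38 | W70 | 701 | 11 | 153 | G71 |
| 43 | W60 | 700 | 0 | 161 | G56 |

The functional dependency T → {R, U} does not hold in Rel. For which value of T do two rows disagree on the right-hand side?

161

T=159: 1 row → {R,U} = (685, G67) ✓
T=155: 1 row → {R,U} = (698, G62) ✓
T=164: 3 rows → {R,U} = (689, G93), (689, G93), (689, G93) ✓
T=161: 3 rows → {R,U} takes values {(684, G67), (695, G32), (700, G56)} — violation
T=153: 1 row → {R,U} = (701, G71) ✓
The only T value with inconsistent RHS is T=161.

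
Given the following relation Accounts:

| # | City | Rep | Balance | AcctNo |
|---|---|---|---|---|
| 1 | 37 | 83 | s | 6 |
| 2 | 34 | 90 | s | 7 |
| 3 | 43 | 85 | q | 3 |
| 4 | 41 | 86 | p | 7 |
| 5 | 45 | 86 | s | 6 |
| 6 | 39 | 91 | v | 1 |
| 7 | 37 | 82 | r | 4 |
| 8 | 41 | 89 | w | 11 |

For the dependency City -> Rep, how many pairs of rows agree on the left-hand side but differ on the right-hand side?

2

City=37: violating pairs (1,7) — 1 pair.
City=41: violating pairs (4,8) — 1 pair.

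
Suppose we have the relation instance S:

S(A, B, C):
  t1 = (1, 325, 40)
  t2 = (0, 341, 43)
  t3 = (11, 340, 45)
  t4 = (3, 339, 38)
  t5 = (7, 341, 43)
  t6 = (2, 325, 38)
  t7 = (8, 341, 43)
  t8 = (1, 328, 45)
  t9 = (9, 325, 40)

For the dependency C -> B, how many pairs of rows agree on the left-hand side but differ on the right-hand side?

C=40: all 2 rows agree on B — 0 pairs.
C=43: all 3 rows agree on B — 0 pairs.
C=45: violating pairs (3,8) — 1 pair.
C=38: violating pairs (4,6) — 1 pair.

2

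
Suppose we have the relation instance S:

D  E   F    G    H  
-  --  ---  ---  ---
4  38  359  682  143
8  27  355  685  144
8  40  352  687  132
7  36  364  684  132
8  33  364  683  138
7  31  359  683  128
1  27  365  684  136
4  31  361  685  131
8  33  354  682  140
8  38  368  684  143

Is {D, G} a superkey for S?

All 10 rows have distinct {D, G} values, so {D, G} → (all attributes) holds and {D, G} is a superkey.

Yes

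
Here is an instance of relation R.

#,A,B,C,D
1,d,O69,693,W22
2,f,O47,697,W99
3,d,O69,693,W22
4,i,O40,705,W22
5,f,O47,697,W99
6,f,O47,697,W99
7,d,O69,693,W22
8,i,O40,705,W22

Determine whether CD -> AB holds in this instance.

Yes

(C=693, D=W22): rows 1, 3, 7 → {A,B} = (d, O69), (d, O69), (d, O69) ✓
(C=697, D=W99): rows 2, 5, 6 → {A,B} = (f, O47), (f, O47), (f, O47) ✓
(C=705, D=W22): rows 4, 8 → {A,B} = (i, O40), (i, O40) ✓
Every CD value is associated with a single AB value, so CD -> AB holds.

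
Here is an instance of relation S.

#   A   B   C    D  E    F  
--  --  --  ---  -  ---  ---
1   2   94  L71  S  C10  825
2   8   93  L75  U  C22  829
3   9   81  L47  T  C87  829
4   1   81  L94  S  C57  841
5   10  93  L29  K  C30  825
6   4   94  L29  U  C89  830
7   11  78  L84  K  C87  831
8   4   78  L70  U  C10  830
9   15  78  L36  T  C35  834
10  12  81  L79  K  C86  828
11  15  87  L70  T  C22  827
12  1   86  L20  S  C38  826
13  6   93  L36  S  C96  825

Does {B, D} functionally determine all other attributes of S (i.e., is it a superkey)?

All 13 rows have distinct {B, D} values, so {B, D} → (all attributes) holds and {B, D} is a superkey.

Yes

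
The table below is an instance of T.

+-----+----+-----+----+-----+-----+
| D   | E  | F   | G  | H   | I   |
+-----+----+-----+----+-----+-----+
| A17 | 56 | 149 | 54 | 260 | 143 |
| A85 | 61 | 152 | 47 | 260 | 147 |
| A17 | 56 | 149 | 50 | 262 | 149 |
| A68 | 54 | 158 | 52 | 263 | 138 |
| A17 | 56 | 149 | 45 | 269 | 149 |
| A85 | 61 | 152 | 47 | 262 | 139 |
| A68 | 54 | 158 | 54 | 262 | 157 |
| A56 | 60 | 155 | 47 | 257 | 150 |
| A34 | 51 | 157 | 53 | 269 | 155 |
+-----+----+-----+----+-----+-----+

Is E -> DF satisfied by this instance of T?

Yes

E=56: 3 rows → {D,F} = (A17, 149), (A17, 149), (A17, 149) ✓
E=61: 2 rows → {D,F} = (A85, 152), (A85, 152) ✓
E=54: 2 rows → {D,F} = (A68, 158), (A68, 158) ✓
E=60: 1 row → {D,F} = (A56, 155) ✓
E=51: 1 row → {D,F} = (A34, 157) ✓
Every E value is associated with a single DF value, so E -> DF holds.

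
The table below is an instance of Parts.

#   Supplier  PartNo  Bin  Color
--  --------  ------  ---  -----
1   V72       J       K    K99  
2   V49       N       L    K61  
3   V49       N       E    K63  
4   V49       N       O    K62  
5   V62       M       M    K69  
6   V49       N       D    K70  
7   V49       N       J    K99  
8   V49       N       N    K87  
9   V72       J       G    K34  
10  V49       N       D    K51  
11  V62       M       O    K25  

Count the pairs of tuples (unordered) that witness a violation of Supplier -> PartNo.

Supplier=V72: all 2 rows agree on PartNo — 0 pairs.
Supplier=V49: all 7 rows agree on PartNo — 0 pairs.
Supplier=V62: all 2 rows agree on PartNo — 0 pairs.

0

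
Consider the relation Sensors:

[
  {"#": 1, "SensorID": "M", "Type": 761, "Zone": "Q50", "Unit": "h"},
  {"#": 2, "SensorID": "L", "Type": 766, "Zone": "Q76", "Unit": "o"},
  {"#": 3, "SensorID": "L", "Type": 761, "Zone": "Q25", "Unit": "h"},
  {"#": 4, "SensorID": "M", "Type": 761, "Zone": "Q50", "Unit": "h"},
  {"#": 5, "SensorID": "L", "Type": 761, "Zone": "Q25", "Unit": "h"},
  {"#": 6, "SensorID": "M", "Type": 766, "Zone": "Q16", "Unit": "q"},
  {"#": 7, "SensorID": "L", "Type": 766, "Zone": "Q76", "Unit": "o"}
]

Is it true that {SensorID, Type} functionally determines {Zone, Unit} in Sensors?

(SensorID=M, Type=761): rows 1, 4 → {Zone,Unit} = (Q50, h), (Q50, h) ✓
(SensorID=L, Type=766): rows 2, 7 → {Zone,Unit} = (Q76, o), (Q76, o) ✓
(SensorID=L, Type=761): rows 3, 5 → {Zone,Unit} = (Q25, h), (Q25, h) ✓
(SensorID=M, Type=766): row 6 → {Zone,Unit} = (Q16, q) ✓
Every {SensorID, Type} value is associated with a single {Zone, Unit} value, so {SensorID, Type} → {Zone, Unit} holds.

Yes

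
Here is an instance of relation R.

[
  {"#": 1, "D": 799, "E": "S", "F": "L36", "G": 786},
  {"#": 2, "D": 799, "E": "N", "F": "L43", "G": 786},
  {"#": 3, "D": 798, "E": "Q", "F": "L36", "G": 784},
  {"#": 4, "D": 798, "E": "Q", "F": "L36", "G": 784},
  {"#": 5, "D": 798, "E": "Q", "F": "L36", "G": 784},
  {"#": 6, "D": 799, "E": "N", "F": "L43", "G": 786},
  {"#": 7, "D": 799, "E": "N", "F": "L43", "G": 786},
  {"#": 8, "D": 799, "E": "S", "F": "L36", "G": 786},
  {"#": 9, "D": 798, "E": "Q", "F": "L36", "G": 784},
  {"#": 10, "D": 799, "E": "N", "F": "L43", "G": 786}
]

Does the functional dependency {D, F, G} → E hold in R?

Yes

(D=799, F=L36, G=786): rows 1, 8 → E = S, S ✓
(D=799, F=L43, G=786): rows 2, 6, 7, 10 → E = N, N, N, N ✓
(D=798, F=L36, G=784): rows 3, 4, 5, 9 → E = Q, Q, Q, Q ✓
Every {D, F, G} value is associated with a single E value, so {D, F, G} → E holds.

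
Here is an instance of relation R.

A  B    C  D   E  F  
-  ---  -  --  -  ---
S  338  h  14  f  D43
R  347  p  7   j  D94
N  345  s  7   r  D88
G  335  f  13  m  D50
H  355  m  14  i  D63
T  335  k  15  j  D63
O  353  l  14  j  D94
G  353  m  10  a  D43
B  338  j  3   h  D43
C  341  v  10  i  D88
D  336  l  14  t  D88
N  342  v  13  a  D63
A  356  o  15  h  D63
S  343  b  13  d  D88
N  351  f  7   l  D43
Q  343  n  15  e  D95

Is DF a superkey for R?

Two distinct rows share (D=15, F=D63), so DF does not determine every attribute — not a superkey.

No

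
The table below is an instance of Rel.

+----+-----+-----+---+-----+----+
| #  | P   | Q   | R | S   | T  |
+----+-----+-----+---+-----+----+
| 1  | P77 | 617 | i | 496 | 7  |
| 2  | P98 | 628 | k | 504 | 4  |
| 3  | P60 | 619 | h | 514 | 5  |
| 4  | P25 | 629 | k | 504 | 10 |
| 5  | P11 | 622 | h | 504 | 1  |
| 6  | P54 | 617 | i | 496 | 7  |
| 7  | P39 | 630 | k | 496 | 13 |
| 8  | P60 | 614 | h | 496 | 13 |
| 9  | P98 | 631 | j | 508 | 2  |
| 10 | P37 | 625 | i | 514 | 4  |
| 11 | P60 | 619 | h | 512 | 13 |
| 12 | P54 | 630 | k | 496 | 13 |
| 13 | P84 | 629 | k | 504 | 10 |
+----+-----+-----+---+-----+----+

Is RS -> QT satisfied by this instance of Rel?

(R=i, S=496): rows 1, 6 → {Q,T} = (617, 7), (617, 7) ✓
(R=k, S=504): rows 2, 4, 13 → {Q,T} takes values {(628, 4), (629, 10)} — violation
(R=h, S=514): row 3 → {Q,T} = (619, 5) ✓
(R=h, S=504): row 5 → {Q,T} = (622, 1) ✓
(R=k, S=496): rows 7, 12 → {Q,T} = (630, 13), (630, 13) ✓
(R=h, S=496): row 8 → {Q,T} = (614, 13) ✓
(R=j, S=508): row 9 → {Q,T} = (631, 2) ✓
(R=i, S=514): row 10 → {Q,T} = (625, 4) ✓
(R=h, S=512): row 11 → {Q,T} = (619, 13) ✓
Two rows agree on RS but differ on QT, so RS -> QT does not hold.

No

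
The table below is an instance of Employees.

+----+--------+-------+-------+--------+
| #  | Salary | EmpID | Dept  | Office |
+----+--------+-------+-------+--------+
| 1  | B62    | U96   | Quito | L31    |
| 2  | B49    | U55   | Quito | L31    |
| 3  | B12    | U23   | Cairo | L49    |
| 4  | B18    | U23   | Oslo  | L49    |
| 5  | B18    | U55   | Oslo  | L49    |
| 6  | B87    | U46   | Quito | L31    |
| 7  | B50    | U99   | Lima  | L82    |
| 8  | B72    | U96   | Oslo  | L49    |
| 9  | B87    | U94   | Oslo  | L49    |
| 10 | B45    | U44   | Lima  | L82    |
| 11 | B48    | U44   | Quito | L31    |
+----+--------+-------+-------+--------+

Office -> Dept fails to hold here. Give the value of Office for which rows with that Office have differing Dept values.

Office=L31: rows 1, 2, 6, 11 → Dept = Quito, Quito, Quito, Quito ✓
Office=L49: rows 3, 4, 5, 8, 9 → Dept takes values {Cairo, Oslo} — violation
Office=L82: rows 7, 10 → Dept = Lima, Lima ✓
The only Office value with inconsistent Dept is Office=L49.

L49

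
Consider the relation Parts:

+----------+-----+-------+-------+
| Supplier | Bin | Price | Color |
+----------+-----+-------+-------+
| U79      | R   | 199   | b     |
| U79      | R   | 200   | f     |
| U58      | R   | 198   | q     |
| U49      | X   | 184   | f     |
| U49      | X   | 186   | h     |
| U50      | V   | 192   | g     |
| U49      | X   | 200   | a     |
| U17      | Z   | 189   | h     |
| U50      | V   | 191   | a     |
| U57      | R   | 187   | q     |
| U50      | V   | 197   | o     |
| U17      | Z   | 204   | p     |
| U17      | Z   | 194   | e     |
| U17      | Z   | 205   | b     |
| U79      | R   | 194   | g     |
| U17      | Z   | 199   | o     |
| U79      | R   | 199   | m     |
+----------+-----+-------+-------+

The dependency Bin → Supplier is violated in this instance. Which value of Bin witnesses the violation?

R

Bin=R: 6 rows → Supplier takes values {U79, U58, U57} — violation
Bin=X: 3 rows → Supplier = U49, U49, U49 ✓
Bin=V: 3 rows → Supplier = U50, U50, U50 ✓
Bin=Z: 5 rows → Supplier = U17, U17, U17, U17, U17 ✓
The only Bin value with inconsistent Supplier is Bin=R.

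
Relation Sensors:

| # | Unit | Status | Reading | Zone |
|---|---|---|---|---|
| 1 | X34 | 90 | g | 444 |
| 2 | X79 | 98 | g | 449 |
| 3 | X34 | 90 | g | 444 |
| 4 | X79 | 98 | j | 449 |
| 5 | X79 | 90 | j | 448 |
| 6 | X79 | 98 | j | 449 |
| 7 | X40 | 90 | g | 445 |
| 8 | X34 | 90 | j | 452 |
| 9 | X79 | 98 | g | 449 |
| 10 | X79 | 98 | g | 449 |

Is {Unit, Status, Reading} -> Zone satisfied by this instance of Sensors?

(Unit=X34, Status=90, Reading=g): rows 1, 3 → Zone = 444, 444 ✓
(Unit=X79, Status=98, Reading=g): rows 2, 9, 10 → Zone = 449, 449, 449 ✓
(Unit=X79, Status=98, Reading=j): rows 4, 6 → Zone = 449, 449 ✓
(Unit=X79, Status=90, Reading=j): row 5 → Zone = 448 ✓
(Unit=X40, Status=90, Reading=g): row 7 → Zone = 445 ✓
(Unit=X34, Status=90, Reading=j): row 8 → Zone = 452 ✓
Every {Unit, Status, Reading} value is associated with a single Zone value, so {Unit, Status, Reading} -> Zone holds.

Yes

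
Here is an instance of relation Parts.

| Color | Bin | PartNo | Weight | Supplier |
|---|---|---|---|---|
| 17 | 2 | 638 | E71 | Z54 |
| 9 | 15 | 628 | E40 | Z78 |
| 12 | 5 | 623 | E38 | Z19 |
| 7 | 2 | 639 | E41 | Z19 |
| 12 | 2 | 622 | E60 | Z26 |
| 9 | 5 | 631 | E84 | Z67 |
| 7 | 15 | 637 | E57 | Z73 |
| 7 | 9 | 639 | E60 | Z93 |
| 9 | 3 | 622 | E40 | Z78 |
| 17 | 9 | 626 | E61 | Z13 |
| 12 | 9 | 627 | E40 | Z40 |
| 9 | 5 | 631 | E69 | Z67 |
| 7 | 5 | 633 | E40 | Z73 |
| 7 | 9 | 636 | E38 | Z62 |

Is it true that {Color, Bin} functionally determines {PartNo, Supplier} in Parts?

(Color=17, Bin=2): 1 row → {PartNo,Supplier} = (638, Z54) ✓
(Color=9, Bin=15): 1 row → {PartNo,Supplier} = (628, Z78) ✓
(Color=12, Bin=5): 1 row → {PartNo,Supplier} = (623, Z19) ✓
(Color=7, Bin=2): 1 row → {PartNo,Supplier} = (639, Z19) ✓
(Color=12, Bin=2): 1 row → {PartNo,Supplier} = (622, Z26) ✓
(Color=9, Bin=5): 2 rows → {PartNo,Supplier} = (631, Z67), (631, Z67) ✓
(Color=7, Bin=15): 1 row → {PartNo,Supplier} = (637, Z73) ✓
(Color=7, Bin=9): 2 rows → {PartNo,Supplier} takes values {(639, Z93), (636, Z62)} — violation
(Color=9, Bin=3): 1 row → {PartNo,Supplier} = (622, Z78) ✓
(Color=17, Bin=9): 1 row → {PartNo,Supplier} = (626, Z13) ✓
(Color=12, Bin=9): 1 row → {PartNo,Supplier} = (627, Z40) ✓
(Color=7, Bin=5): 1 row → {PartNo,Supplier} = (633, Z73) ✓
Two rows agree on {Color, Bin} but differ on {PartNo, Supplier}, so {Color, Bin} → {PartNo, Supplier} does not hold.

No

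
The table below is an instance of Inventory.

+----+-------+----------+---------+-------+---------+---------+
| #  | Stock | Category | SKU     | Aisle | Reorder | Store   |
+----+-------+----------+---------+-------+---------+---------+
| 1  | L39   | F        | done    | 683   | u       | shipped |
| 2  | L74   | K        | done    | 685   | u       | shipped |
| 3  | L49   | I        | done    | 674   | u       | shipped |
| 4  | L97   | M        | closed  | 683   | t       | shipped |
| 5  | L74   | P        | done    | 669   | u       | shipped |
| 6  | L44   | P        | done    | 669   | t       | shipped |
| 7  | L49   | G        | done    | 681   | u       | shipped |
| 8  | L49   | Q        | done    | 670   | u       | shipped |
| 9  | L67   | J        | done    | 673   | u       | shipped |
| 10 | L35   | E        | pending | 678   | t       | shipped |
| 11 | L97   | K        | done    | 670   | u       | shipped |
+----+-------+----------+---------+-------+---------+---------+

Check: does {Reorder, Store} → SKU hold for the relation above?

No

(Reorder=u, Store=shipped): rows 1, 2, 3, 5, 7, 8, 9, 11 → SKU = done, done, done, done, done, done, done, done ✓
(Reorder=t, Store=shipped): rows 4, 6, 10 → SKU takes values {closed, done, pending} — violation
Two rows agree on {Reorder, Store} but differ on SKU, so {Reorder, Store} → SKU does not hold.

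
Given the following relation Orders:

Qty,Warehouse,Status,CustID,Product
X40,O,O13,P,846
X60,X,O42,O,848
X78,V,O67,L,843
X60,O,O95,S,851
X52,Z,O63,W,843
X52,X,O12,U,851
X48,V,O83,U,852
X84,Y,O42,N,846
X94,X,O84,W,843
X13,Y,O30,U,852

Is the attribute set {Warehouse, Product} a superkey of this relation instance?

Yes

All 10 rows have distinct {Warehouse, Product} values, so {Warehouse, Product} → (all attributes) holds and {Warehouse, Product} is a superkey.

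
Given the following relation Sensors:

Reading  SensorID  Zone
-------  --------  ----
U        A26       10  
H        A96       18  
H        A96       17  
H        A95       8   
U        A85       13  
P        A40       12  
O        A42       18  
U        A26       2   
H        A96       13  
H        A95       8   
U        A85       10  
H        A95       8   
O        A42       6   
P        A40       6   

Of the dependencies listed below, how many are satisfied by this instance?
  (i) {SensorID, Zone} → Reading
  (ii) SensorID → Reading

2

(i) {SensorID, Zone} → Reading: every LHS value maps to a single RHS value — holds.
(ii) SensorID → Reading: every LHS value maps to a single RHS value — holds.
2 of the 2 dependencies hold.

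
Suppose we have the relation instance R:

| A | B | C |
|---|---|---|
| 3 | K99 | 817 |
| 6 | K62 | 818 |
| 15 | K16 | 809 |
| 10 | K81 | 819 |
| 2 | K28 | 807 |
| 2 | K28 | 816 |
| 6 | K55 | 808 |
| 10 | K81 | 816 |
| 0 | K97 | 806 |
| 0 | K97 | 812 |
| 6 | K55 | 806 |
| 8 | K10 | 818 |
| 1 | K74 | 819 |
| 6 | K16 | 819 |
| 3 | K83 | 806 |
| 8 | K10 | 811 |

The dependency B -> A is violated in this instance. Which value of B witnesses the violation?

B=K99: 1 row → A = 3 ✓
B=K62: 1 row → A = 6 ✓
B=K16: 2 rows → A takes values {15, 6} — violation
B=K81: 2 rows → A = 10, 10 ✓
B=K28: 2 rows → A = 2, 2 ✓
B=K55: 2 rows → A = 6, 6 ✓
B=K97: 2 rows → A = 0, 0 ✓
B=K10: 2 rows → A = 8, 8 ✓
B=K74: 1 row → A = 1 ✓
B=K83: 1 row → A = 3 ✓
The only B value with inconsistent A is B=K16.

K16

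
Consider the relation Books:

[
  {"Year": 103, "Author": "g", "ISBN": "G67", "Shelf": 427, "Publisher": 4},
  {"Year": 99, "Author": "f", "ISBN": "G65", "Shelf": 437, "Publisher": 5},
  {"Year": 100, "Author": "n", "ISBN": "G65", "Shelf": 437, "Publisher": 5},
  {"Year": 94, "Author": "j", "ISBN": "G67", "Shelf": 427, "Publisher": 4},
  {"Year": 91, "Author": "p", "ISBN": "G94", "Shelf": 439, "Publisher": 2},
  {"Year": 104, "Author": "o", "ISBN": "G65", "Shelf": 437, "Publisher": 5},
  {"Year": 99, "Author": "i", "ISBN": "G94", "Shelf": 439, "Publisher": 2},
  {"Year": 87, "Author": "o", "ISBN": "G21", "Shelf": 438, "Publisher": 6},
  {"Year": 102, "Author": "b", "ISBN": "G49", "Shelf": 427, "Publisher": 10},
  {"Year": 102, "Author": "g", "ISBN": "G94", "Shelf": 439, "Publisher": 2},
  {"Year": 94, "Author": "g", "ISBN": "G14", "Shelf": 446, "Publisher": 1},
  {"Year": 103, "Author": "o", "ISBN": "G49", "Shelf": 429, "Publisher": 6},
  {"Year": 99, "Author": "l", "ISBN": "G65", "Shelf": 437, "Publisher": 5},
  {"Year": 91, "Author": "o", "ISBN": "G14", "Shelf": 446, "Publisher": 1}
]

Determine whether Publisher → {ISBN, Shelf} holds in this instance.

No

Publisher=4: 2 rows → {ISBN,Shelf} = (G67, 427), (G67, 427) ✓
Publisher=5: 4 rows → {ISBN,Shelf} = (G65, 437), (G65, 437), (G65, 437), (G65, 437) ✓
Publisher=2: 3 rows → {ISBN,Shelf} = (G94, 439), (G94, 439), (G94, 439) ✓
Publisher=6: 2 rows → {ISBN,Shelf} takes values {(G21, 438), (G49, 429)} — violation
Publisher=10: 1 row → {ISBN,Shelf} = (G49, 427) ✓
Publisher=1: 2 rows → {ISBN,Shelf} = (G14, 446), (G14, 446) ✓
Two rows agree on Publisher but differ on {ISBN, Shelf}, so Publisher → {ISBN, Shelf} does not hold.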